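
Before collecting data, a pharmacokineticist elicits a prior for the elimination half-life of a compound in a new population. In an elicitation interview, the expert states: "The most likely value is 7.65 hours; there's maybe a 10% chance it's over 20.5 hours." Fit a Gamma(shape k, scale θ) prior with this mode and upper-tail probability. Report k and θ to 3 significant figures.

Gamma(k,θ) with k>1 has mode (k−1)θ, so θ = 7.65/(k−1).
Need P(X < 20.5) = 0.9 with θ tied to k this way. Start at k = 2, θ = 7.65: P(X<20.5) ≈ 0.748.
Too low — raise k to concentrate. Iterating converges to k ≈ 2.97.
Then θ = 7.65/(2.97−1) ≈ 3.88.

k ≈ 2.97, θ ≈ 3.88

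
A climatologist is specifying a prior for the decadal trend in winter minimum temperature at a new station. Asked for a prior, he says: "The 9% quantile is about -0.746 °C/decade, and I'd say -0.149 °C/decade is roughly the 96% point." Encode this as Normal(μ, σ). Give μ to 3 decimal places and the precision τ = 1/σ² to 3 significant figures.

The p-quantile of Normal(μ,σ) is μ + z_p·σ, with z_{0.09} = -1.341 and z_{0.96} = 1.751.
Eliminate σ: μ = (z₂·x₁ − z₁·x₂)/(z₂ − z₁) = (1.751·-0.746 − (-1.341)·-0.149)/3.091 = -0.487.
Then σ = (x₂ − x₁)/(z₂ − z₁) = (-0.149 − -0.746)/3.091 = 0.193.
Precision τ = 1/σ² = 1/0.1931² = 26.8.

μ = -0.487, τ = 26.8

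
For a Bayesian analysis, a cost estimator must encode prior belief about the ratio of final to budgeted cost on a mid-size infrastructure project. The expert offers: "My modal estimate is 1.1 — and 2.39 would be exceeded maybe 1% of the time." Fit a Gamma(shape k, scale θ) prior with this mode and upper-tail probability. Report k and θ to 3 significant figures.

Gamma(k,θ) with k>1 has mode (k−1)θ, so θ = 1.1/(k−1).
Need P(X < 2.39) = 0.99 with θ tied to k this way. Start at k = 2, θ = 1.1: P(X<2.39) ≈ 0.639.
Too low — raise k to concentrate. Iterating converges to k ≈ 9.03.
Then θ = 1.1/(9.03−1) ≈ 0.137.

k ≈ 9.03, θ ≈ 0.137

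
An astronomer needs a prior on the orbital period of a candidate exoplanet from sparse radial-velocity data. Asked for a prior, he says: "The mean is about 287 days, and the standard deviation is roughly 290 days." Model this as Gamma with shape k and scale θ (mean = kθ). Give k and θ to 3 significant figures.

For Gamma(k, scale θ): mean = kθ, variance = kθ², so CV = 1/√k.
CV = SD/mean = 290/287 = 1.01, hence k = 1/CV² = 0.979.
Then θ = mean/k = 287/0.979 = 293.

k ≈ 0.979, θ ≈ 293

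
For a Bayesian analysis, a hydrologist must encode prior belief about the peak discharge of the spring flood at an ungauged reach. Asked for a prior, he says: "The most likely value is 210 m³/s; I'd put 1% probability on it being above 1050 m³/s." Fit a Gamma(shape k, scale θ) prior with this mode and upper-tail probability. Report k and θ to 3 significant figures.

k ≈ 2.51, θ ≈ 139

Gamma(k,θ) with k>1 has mode (k−1)θ, so θ = 210/(k−1).
Need P(X < 1050) = 0.99 with θ tied to k this way. Start at k = 2, θ = 210: P(X<1050) ≈ 0.960.
Too low — raise k to concentrate. Iterating converges to k ≈ 2.51.
Then θ = 210/(2.51−1) ≈ 139.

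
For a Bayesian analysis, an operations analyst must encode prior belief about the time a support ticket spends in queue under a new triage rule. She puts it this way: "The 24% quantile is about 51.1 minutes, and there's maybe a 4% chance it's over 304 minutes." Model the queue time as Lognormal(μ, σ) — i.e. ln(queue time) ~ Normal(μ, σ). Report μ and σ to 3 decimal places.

If T ~ Lognormal(μ,σ) then ln T ~ Normal(μ,σ), so the p-quantile of ln T is μ + z_p·σ.
ln(51.1) = 3.934 and ln(304) = 5.717; z_{0.24} = -0.7063, z_{0.96} = 1.751.
σ = (5.717 − 3.934)/(1.751 − (-0.7063)) = 0.726.
μ = 3.934 − (-0.7063)·0.726 = 4.446.

μ ≈ 4.446, σ ≈ 0.726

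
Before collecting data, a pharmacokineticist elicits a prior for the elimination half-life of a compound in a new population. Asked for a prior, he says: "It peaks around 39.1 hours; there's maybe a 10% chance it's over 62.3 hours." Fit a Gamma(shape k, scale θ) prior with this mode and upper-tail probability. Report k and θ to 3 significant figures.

Gamma(k,θ) with k>1 has mode (k−1)θ, so θ = 39.1/(k−1).
Need P(X < 62.3) = 0.9 with θ tied to k this way. Start at k = 2, θ = 39.1: P(X<62.3) ≈ 0.473.
Too low — raise k to concentrate. Iterating converges to k ≈ 9.65.
Then θ = 39.1/(9.65−1) ≈ 4.52.

k ≈ 9.65, θ ≈ 4.52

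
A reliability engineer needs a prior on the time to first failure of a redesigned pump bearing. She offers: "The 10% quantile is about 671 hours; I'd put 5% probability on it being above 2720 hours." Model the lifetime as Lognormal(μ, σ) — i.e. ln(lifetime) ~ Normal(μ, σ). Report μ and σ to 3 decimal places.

μ ≈ 7.122, σ ≈ 0.478

If T ~ Lognormal(μ,σ) then ln T ~ Normal(μ,σ), so the p-quantile of ln T is μ + z_p·σ.
ln(671) = 6.509 and ln(2720) = 7.908; z_{0.1} = -1.282, z_{0.95} = 1.645.
σ = (7.908 − 6.509)/(1.645 − (-1.282)) = 0.478.
μ = 6.509 − (-1.282)·0.478 = 7.122.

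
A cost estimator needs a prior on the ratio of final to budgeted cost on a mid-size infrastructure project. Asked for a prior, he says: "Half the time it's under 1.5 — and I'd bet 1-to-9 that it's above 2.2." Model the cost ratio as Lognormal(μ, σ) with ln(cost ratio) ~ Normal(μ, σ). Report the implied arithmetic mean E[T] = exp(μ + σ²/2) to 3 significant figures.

If T ~ Lognormal(μ,σ) then ln T ~ Normal(μ,σ), so the p-quantile of ln T is μ + z_p·σ.
ln(1.5) = 0.4055 and ln(2.2) = 0.7885; z_{0.5} = 0, z_{0.9} = 1.282.
σ = (0.7885 − 0.4055)/(1.282 − (0)) = 0.299.
μ = 0.4055 − (0)·0.299 = 0.405.
E[T] = exp(μ + σ²/2) = exp(0.405 + 0.0447) = 1.57.

E[T] ≈ 1.57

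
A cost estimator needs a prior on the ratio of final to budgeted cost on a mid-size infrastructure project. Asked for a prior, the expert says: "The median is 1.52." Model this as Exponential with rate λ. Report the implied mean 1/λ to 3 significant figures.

Exponential median = ln 2 / λ, so λ = ln 2 / 1.52 = 0.456.
Mean = 1/λ = 2.19.

mean ≈ 2.19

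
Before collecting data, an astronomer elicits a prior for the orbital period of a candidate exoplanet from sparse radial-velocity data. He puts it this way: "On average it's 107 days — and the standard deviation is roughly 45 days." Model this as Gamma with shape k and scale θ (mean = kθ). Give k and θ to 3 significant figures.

k ≈ 5.65, θ ≈ 18.9

For Gamma(k, scale θ): mean = kθ, variance = kθ², so CV = 1/√k.
CV = SD/mean = 45/107 = 0.4206, hence k = 1/CV² = 5.65.
Then θ = mean/k = 107/5.65 = 18.9.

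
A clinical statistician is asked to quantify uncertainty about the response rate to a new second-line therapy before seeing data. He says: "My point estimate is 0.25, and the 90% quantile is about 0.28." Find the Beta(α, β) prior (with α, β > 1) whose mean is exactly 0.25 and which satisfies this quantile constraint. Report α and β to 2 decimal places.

α ≈ 87.15, β ≈ 261.44

With mean 0.25 fixed, write α = 0.25s, β = 0.75s where s = α+β.
Need P(θ < 0.28) = 0.9 under Beta(0.25s, 0.75s). Normal approximation: (q−m)/√(m(1−m)/s) ≈ z_{0.9} = 1.28, so s ≈ 0.25·0.75·(1.28)²/(0.28−0.25)² = 342.2.
At s = 342.2: P(θ<0.28) ≈ 0.898. Adjusting to match 0.9 gives s ≈ 348.59.
So α = 0.25·348.59 ≈ 87.15, β = 0.75·348.59 ≈ 261.44.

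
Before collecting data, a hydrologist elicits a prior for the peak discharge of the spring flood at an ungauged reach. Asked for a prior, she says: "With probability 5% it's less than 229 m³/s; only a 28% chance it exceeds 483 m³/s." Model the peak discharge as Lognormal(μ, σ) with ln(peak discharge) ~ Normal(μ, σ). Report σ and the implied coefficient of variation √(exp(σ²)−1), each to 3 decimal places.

σ ≈ 0.335, CV ≈ 0.345

If T ~ Lognormal(μ,σ) then ln T ~ Normal(μ,σ), so the p-quantile of ln T is μ + z_p·σ.
ln(229) = 5.434 and ln(483) = 6.18; z_{0.05} = -1.645, z_{0.72} = 0.5828.
σ = (6.18 − 5.434)/(0.5828 − (-1.645)) = 0.335.
μ = 5.434 − (-1.645)·0.335 = 5.985.
CV = √(exp(σ²)−1) = √(exp(0.1122)−1) = 0.345.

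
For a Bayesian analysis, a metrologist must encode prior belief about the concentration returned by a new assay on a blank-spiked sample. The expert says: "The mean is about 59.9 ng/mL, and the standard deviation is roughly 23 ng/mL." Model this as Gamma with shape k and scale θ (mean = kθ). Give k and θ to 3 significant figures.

For Gamma(k, scale θ): mean = kθ, variance = kθ², so CV = 1/√k.
CV = SD/mean = 23/59.9 = 0.384, hence k = 1/CV² = 6.78.
Then θ = mean/k = 59.9/6.78 = 8.83.

k ≈ 6.78, θ ≈ 8.83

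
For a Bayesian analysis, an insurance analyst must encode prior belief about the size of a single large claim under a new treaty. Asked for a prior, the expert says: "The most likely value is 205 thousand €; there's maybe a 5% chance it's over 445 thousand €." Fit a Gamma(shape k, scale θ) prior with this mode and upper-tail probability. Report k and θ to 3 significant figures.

Gamma(k,θ) with k>1 has mode (k−1)θ, so θ = 205/(k−1).
Need P(X < 445) = 0.95 with θ tied to k this way. Start at k = 2, θ = 205: P(X<445) ≈ 0.638.
Too low — raise k to concentrate. Iterating converges to k ≈ 5.59.
Then θ = 205/(5.59−1) ≈ 44.7.

k ≈ 5.59, θ ≈ 44.7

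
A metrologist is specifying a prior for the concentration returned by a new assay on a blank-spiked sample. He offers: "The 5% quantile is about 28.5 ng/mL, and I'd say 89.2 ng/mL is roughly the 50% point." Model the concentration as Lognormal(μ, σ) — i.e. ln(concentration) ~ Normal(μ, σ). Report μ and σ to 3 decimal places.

If T ~ Lognormal(μ,σ) then ln T ~ Normal(μ,σ), so the p-quantile of ln T is μ + z_p·σ.
ln(28.5) = 3.35 and ln(89.2) = 4.491; z_{0.05} = -1.645, z_{0.5} = 0.
σ = (4.491 − 3.35)/(0 − (-1.645)) = 0.694.
μ = 3.35 − (-1.645)·0.694 = 4.491.

μ ≈ 4.491, σ ≈ 0.694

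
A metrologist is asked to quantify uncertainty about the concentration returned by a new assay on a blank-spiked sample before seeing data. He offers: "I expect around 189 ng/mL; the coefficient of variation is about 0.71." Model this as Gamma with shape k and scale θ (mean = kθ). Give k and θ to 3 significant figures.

For Gamma(k, scale θ): mean = kθ, variance = kθ², so CV = 1/√k.
CV = 0.71, hence k = 1/CV² = 1.98.
Then θ = mean/k = 189/1.98 = 95.3.

k ≈ 1.98, θ ≈ 95.3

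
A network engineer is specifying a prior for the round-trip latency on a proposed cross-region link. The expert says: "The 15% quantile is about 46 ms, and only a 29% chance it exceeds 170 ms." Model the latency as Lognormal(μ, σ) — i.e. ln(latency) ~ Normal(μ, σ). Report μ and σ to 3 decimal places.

μ ≈ 4.681, σ ≈ 0.822

If T ~ Lognormal(μ,σ) then ln T ~ Normal(μ,σ), so the p-quantile of ln T is μ + z_p·σ.
ln(46) = 3.829 and ln(170) = 5.136; z_{0.15} = -1.036, z_{0.71} = 0.5534.
σ = (5.136 − 3.829)/(0.5534 − (-1.036)) = 0.822.
μ = 3.829 − (-1.036)·0.822 = 4.681.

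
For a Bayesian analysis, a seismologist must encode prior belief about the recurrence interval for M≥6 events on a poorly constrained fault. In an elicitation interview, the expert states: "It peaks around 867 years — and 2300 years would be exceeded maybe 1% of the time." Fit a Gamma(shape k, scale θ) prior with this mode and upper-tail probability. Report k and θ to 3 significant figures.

k ≈ 5.87, θ ≈ 178

Gamma(k,θ) with k>1 has mode (k−1)θ, so θ = 867/(k−1).
Need P(X < 2300) = 0.99 with θ tied to k this way. Start at k = 2, θ = 867: P(X<2300) ≈ 0.743.
Too low — raise k to concentrate. Iterating converges to k ≈ 5.87.
Then θ = 867/(5.87−1) ≈ 178.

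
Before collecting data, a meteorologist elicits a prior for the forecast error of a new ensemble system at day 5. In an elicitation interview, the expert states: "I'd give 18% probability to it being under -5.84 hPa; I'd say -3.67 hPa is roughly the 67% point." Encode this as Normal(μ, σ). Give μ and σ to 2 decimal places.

μ = -4.37, σ = 1.60

The p-quantile of Normal(μ,σ) is μ + z_p·σ, with z_{0.18} = -0.9154 and z_{0.67} = 0.4399.
Eliminate σ: μ = (z₂·x₁ − z₁·x₂)/(z₂ − z₁) = (0.4399·-5.84 − (-0.9154)·-3.67)/1.355 = -4.37.
Then σ = (x₂ − x₁)/(z₂ − z₁) = (-3.67 − -5.84)/1.355 = 1.60.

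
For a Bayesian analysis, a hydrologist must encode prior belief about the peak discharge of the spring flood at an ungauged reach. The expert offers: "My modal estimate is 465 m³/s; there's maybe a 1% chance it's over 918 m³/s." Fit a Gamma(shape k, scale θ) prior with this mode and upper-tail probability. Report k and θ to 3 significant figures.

Gamma(k,θ) with k>1 has mode (k−1)θ, so θ = 465/(k−1).
Need P(X < 918) = 0.99 with θ tied to k this way. Start at k = 2, θ = 465: P(X<918) ≈ 0.587.
Too low — raise k to concentrate. Iterating converges to k ≈ 11.6.
Then θ = 465/(11.6−1) ≈ 43.7.

k ≈ 11.6, θ ≈ 43.7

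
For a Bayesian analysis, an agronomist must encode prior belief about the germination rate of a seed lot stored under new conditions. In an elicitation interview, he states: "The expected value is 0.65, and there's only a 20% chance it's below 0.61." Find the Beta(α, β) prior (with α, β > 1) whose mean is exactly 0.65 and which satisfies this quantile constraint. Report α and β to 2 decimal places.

With mean 0.65 fixed, write α = 0.65s, β = 0.35s where s = α+β.
Need P(θ < 0.61) = 0.2 under Beta(0.65s, 0.35s). Normal approximation: (q−m)/√(m(1−m)/s) ≈ z_{0.2} = -0.842, so s ≈ 0.65·0.35·(-0.842)²/(0.61−0.65)² = 100.7.
At s = 100.7: P(θ<0.61) ≈ 0.198. Adjusting to match 0.2 gives s ≈ 99.28.
So α = 0.65·99.28 ≈ 64.53, β = 0.35·99.28 ≈ 34.75.

α ≈ 64.53, β ≈ 34.75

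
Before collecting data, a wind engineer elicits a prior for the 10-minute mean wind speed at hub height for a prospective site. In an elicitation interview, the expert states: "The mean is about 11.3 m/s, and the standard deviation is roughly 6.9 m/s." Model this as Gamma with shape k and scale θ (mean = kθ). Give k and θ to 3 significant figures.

For Gamma(k, scale θ): mean = kθ, variance = kθ², so CV = 1/√k.
CV = SD/mean = 6.9/11.3 = 0.6106, hence k = 1/CV² = 2.68.
Then θ = mean/k = 11.3/2.68 = 4.21.

k ≈ 2.68, θ ≈ 4.21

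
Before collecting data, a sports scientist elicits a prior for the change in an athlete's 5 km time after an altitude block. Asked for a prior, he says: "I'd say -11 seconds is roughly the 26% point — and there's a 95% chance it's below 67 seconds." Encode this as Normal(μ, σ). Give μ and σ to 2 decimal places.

μ = 10.93, σ = 34.09

For Normal(μ,σ), the p-quantile is μ + z_p·σ. Here z_{0.26} = -0.6433, z_{0.95} = 1.645.
So -11 = μ − 0.6433σ and 67 = μ + 1.645σ.
Subtracting: σ = (67 − -11)/(1.645 − (-0.6433)) = 34.09.
Then μ = -11 − (-0.6433)·34.09 = 10.93.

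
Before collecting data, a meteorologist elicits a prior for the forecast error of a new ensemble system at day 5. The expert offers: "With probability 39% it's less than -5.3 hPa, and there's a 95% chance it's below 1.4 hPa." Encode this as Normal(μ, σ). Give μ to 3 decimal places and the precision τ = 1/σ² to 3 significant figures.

μ = -4.327, τ = 0.0825

The p-quantile of Normal(μ,σ) is μ + z_p·σ, with z_{0.39} = -0.2793 and z_{0.95} = 1.645.
Eliminate σ: μ = (z₂·x₁ − z₁·x₂)/(z₂ − z₁) = (1.645·-5.3 − (-0.2793)·1.4)/1.924 = -4.327.
Then σ = (x₂ − x₁)/(z₂ − z₁) = (1.4 − -5.3)/1.924 = 3.482.
Precision τ = 1/σ² = 1/3.482² = 0.0825.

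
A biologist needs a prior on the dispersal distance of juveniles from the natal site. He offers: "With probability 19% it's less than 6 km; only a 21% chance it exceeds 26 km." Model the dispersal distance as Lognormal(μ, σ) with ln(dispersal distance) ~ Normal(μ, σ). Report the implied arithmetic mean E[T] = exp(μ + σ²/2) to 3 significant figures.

If T ~ Lognormal(μ,σ) then ln T ~ Normal(μ,σ), so the p-quantile of ln T is μ + z_p·σ.
ln(6) = 1.792 and ln(26) = 3.258; z_{0.19} = -0.8779, z_{0.79} = 0.8064.
σ = (3.258 − 1.792)/(0.8064 − (-0.8779)) = 0.871.
μ = 1.792 − (-0.8779)·0.871 = 2.556.
E[T] = exp(μ + σ²/2) = exp(2.556 + 0.3790) = 18.8 km.

E[T] ≈ 18.8 km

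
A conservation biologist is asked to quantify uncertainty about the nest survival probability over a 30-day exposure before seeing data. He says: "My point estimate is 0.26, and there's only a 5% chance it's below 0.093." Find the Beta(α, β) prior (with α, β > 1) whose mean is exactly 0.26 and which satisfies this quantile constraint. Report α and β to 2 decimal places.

α ≈ 3.52, β ≈ 10.03

With mean 0.26 fixed, write α = 0.26s, β = 0.74s where s = α+β.
Need P(θ < 0.093) = 0.05 under Beta(0.26s, 0.74s). Normal approximation: (q−m)/√(m(1−m)/s) ≈ z_{0.05} = -1.64, so s ≈ 0.26·0.74·(-1.64)²/(0.093−0.26)² = 18.7.
At s = 18.7: P(θ<0.093) ≈ 0.024. Adjusting to match 0.05 gives s ≈ 13.56.
So α = 0.26·13.56 ≈ 3.52, β = 0.74·13.56 ≈ 10.03.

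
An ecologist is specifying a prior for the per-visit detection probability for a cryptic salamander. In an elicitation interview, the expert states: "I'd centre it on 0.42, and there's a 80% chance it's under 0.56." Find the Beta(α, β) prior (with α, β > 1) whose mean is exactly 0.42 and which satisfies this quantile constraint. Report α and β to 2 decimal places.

With mean 0.42 fixed, write α = 0.42s, β = 0.58s where s = α+β.
Need P(θ < 0.56) = 0.8 under Beta(0.42s, 0.58s). Normal approximation: (q−m)/√(m(1−m)/s) ≈ z_{0.8} = 0.842, so s ≈ 0.42·0.58·(0.842)²/(0.56−0.42)² = 8.8.
At s = 8.8: P(θ<0.56) ≈ 0.801. Adjusting to match 0.8 gives s ≈ 8.70.
So α = 0.42·8.70 ≈ 3.66, β = 0.58·8.70 ≈ 5.05.

α ≈ 3.66, β ≈ 5.05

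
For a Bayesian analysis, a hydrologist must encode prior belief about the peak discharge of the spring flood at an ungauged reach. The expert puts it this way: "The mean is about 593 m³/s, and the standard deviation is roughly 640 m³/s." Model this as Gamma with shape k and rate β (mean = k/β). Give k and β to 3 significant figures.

For Gamma(k, rate β): mean = k/β, variance = k/β², so CV = 1/√k.
CV = SD/mean = 640/593 = 1.079, hence k = 1/CV² = 0.859.
Then β = k/mean = 0.859/593 = 0.00145.

k ≈ 0.859, β ≈ 0.00145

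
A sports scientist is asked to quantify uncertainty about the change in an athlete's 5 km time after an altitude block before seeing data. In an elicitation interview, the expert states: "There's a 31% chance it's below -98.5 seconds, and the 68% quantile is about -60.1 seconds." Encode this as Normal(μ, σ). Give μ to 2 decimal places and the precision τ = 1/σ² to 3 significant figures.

μ = -78.74, τ = 0.00063

The p-quantile of Normal(μ,σ) is μ + z_p·σ, with z_{0.31} = -0.4959 and z_{0.68} = 0.4677.
Eliminate σ: μ = (z₂·x₁ − z₁·x₂)/(z₂ − z₁) = (0.4677·-98.5 − (-0.4959)·-60.1)/0.9635 = -78.74.
Then σ = (x₂ − x₁)/(z₂ − z₁) = (-60.1 − -98.5)/0.9635 = 39.85.
Precision τ = 1/σ² = 1/39.85² = 0.00063.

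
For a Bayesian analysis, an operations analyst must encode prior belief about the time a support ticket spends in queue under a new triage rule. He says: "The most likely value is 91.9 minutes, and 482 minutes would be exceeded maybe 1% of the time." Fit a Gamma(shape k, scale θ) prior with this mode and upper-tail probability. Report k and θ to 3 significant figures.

k ≈ 2.41, θ ≈ 65.3

Gamma(k,θ) with k>1 has mode (k−1)θ, so θ = 91.9/(k−1).
Need P(X < 482) = 0.99 with θ tied to k this way. Start at k = 2, θ = 91.9: P(X<482) ≈ 0.967.
Too low — raise k to concentrate. Iterating converges to k ≈ 2.41.
Then θ = 91.9/(2.41−1) ≈ 65.3.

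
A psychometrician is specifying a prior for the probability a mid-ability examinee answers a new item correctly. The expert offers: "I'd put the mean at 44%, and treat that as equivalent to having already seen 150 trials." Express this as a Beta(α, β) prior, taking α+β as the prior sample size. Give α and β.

α = 66, β = 84

Under the effective-sample-size interpretation, Beta(α, β) has prior mean α/(α+β) and prior sample size α+β.
So α+β = 150 and α/(α+β) = 0.44, giving α = 0.44·150 = 66 and β = 150 − 66 = 84.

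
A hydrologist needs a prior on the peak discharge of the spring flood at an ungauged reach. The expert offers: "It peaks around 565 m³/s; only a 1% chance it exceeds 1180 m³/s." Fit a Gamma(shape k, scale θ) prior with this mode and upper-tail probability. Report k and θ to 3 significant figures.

k ≈ 9.98, θ ≈ 62.9

Gamma(k,θ) with k>1 has mode (k−1)θ, so θ = 565/(k−1).
Need P(X < 1180) = 0.99 with θ tied to k this way. Start at k = 2, θ = 565: P(X<1180) ≈ 0.617.
Too low — raise k to concentrate. Iterating converges to k ≈ 9.98.
Then θ = 565/(9.98−1) ≈ 62.9.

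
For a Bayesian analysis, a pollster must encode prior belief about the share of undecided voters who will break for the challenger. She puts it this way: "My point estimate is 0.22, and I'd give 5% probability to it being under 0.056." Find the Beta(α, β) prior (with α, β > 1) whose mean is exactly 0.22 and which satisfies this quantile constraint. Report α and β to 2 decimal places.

With mean 0.22 fixed, write α = 0.22s, β = 0.78s where s = α+β.
Need P(θ < 0.056) = 0.05 under Beta(0.22s, 0.78s). Normal approximation: (q−m)/√(m(1−m)/s) ≈ z_{0.05} = -1.64, so s ≈ 0.22·0.78·(-1.64)²/(0.056−0.22)² = 17.3.
At s = 17.3: P(θ<0.056) ≈ 0.016. Adjusting to match 0.05 gives s ≈ 10.96.
So α = 0.22·10.96 ≈ 2.41, β = 0.78·10.96 ≈ 8.55.

α ≈ 2.41, β ≈ 8.55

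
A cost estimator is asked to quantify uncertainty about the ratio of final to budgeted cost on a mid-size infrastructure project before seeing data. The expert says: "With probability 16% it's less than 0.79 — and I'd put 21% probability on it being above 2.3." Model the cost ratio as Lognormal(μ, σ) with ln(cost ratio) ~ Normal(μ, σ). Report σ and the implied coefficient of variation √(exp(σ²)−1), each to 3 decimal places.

σ ≈ 0.593, CV ≈ 0.650

If T ~ Lognormal(μ,σ) then ln T ~ Normal(μ,σ), so the p-quantile of ln T is μ + z_p·σ.
ln(0.79) = -0.2357 and ln(2.3) = 0.8329; z_{0.16} = -0.9945, z_{0.79} = 0.8064.
σ = (0.8329 − -0.2357)/(0.8064 − (-0.9945)) = 0.593.
μ = -0.2357 − (-0.9945)·0.593 = 0.354.
CV = √(exp(σ²)−1) = √(exp(0.3521)−1) = 0.650.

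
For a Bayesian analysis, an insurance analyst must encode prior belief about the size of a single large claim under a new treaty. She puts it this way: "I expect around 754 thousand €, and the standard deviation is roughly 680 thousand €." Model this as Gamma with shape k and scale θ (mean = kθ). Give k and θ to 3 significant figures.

k ≈ 1.23, θ ≈ 613

For Gamma(k, scale θ): mean = kθ, variance = kθ², so CV = 1/√k.
CV = SD/mean = 680/754 = 0.9019, hence k = 1/CV² = 1.23.
Then θ = mean/k = 754/1.23 = 613.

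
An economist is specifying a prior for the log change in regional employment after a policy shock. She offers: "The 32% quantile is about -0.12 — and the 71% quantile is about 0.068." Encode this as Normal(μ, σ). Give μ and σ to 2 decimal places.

μ = -0.03, σ = 0.18

For Normal(μ,σ), the p-quantile is μ + z_p·σ. Here z_{0.32} = -0.4677, z_{0.71} = 0.5534.
So -0.12 = μ − 0.4677σ and 0.068 = μ + 0.5534σ.
Subtracting: σ = (0.068 − -0.12)/(0.5534 − (-0.4677)) = 0.18.
Then μ = -0.12 − (-0.4677)·0.18 = -0.03.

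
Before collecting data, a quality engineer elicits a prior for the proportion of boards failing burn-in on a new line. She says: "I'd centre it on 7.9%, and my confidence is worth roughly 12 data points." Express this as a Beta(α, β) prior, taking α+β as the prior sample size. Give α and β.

Under the effective-sample-size interpretation, Beta(α, β) has prior mean α/(α+β) and prior sample size α+β.
So α+β = 12 and α/(α+β) = 0.079, giving α = 0.079·12 = 0.948 and β = 12 − 0.948 = 11.052.

α = 0.948, β = 11.052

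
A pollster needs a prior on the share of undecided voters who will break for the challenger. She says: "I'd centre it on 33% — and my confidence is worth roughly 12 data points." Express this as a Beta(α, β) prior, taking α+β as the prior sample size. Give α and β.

α = 3.96, β = 8.04

Under the effective-sample-size interpretation, Beta(α, β) has prior mean α/(α+β) and prior sample size α+β.
So α+β = 12 and α/(α+β) = 0.33, giving α = 0.33·12 = 3.96 and β = 12 − 3.96 = 8.04.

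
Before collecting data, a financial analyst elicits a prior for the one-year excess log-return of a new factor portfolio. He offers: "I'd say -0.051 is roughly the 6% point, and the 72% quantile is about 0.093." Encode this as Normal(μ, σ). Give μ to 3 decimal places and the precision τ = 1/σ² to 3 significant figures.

μ = 0.054, τ = 220

For Normal(μ,σ), the p-quantile is μ + z_p·σ. Here z_{0.06} = -1.555, z_{0.72} = 0.5828.
So -0.051 = μ − 1.555σ and 0.093 = μ + 0.5828σ.
Subtracting: σ = (0.093 − -0.051)/(0.5828 − (-1.555)) = 0.067.
Then μ = -0.051 − (-1.555)·0.067 = 0.054.
Precision τ = 1/σ² = 1/0.06736² = 220.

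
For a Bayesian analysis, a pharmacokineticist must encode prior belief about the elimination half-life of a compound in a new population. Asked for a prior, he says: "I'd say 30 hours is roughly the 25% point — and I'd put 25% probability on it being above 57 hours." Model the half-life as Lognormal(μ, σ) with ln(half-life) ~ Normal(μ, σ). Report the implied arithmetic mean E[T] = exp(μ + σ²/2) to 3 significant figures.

E[T] ≈ 46.3 hours

If T ~ Lognormal(μ,σ) then ln T ~ Normal(μ,σ), so the p-quantile of ln T is μ + z_p·σ.
ln(30) = 3.401 and ln(57) = 4.043; z_{0.25} = -0.6745, z_{0.75} = 0.6745.
σ = (4.043 − 3.401)/(0.6745 − (-0.6745)) = 0.476.
μ = 3.401 − (-0.6745)·0.476 = 3.722.
E[T] = exp(μ + σ²/2) = exp(3.722 + 0.1132) = 46.3 hours.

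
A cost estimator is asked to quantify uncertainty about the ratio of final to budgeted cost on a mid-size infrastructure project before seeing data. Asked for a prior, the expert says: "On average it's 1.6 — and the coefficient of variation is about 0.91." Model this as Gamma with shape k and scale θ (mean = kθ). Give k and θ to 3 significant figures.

For Gamma(k, scale θ): mean = kθ, variance = kθ², so CV = 1/√k.
CV = 0.91, hence k = 1/CV² = 1.21.
Then θ = mean/k = 1.6/1.21 = 1.32.

k ≈ 1.21, θ ≈ 1.32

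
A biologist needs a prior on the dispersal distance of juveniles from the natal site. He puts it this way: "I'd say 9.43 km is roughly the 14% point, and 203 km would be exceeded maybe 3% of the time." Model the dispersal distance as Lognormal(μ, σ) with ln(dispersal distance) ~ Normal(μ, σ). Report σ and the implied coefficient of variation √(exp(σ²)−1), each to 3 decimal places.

σ ≈ 1.037, CV ≈ 1.389

If T ~ Lognormal(μ,σ) then ln T ~ Normal(μ,σ), so the p-quantile of ln T is μ + z_p·σ.
ln(9.43) = 2.244 and ln(203) = 5.313; z_{0.14} = -1.08, z_{0.97} = 1.881.
σ = (5.313 − 2.244)/(1.881 − (-1.08)) = 1.037.
μ = 2.244 − (-1.08)·1.037 = 3.364.
CV = √(exp(σ²)−1) = √(exp(1.0744)−1) = 1.389.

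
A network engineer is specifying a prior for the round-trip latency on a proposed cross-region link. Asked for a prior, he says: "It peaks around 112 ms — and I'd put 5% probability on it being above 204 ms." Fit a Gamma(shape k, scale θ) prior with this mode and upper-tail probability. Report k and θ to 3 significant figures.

k ≈ 8.75, θ ≈ 14.5

Gamma(k,θ) with k>1 has mode (k−1)θ, so θ = 112/(k−1).
Need P(X < 204) = 0.95 with θ tied to k this way. Start at k = 2, θ = 112: P(X<204) ≈ 0.544.
Too low — raise k to concentrate. Iterating converges to k ≈ 8.75.
Then θ = 112/(8.75−1) ≈ 14.5.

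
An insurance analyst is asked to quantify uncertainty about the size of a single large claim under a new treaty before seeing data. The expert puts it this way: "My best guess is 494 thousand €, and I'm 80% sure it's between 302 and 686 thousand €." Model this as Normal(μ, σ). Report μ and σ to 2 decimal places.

A symmetric 80% interval runs μ ± z·σ with z = 1.282.
Half-width = 192, so σ = 192/1.282 = 149.82.
μ is the stated best guess, 494.00.

μ = 494.00, σ = 149.82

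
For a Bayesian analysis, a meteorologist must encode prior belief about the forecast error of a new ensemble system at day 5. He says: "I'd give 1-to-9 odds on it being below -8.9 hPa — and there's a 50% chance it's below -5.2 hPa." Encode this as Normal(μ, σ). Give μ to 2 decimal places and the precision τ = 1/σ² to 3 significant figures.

For Normal(μ,σ), the p-quantile is μ + z_p·σ. Here z_{0.1} = -1.282, z_{0.5} = 0.
So -8.9 = μ − 1.282σ and -5.2 = μ + 0σ.
Subtracting: σ = (-5.2 − -8.9)/(0 − (-1.282)) = 2.89.
Then μ = -8.9 − (-1.282)·2.89 = -5.20.
Precision τ = 1/σ² = 1/2.887² = 0.12.

μ = -5.20, τ = 0.12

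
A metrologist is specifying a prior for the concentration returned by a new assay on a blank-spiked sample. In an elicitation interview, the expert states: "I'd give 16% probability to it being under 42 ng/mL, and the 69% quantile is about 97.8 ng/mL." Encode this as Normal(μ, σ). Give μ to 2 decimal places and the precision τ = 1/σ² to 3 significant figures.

μ = 79.23, τ = 0.000713

The p-quantile of Normal(μ,σ) is μ + z_p·σ, with z_{0.16} = -0.9945 and z_{0.69} = 0.4959.
Eliminate σ: μ = (z₂·x₁ − z₁·x₂)/(z₂ − z₁) = (0.4959·42 − (-0.9945)·97.8)/1.49 = 79.23.
Then σ = (x₂ − x₁)/(z₂ − z₁) = (97.8 − 42)/1.49 = 37.44.
Precision τ = 1/σ² = 1/37.44² = 0.000713.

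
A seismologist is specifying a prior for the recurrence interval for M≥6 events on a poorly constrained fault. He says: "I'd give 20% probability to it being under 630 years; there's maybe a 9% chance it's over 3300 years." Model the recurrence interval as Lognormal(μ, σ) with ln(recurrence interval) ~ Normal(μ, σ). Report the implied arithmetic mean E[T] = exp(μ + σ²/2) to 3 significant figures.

If T ~ Lognormal(μ,σ) then ln T ~ Normal(μ,σ), so the p-quantile of ln T is μ + z_p·σ.
ln(630) = 6.446 and ln(3300) = 8.102; z_{0.2} = -0.8416, z_{0.91} = 1.341.
σ = (8.102 − 6.446)/(1.341 − (-0.8416)) = 0.759.
μ = 6.446 − (-0.8416)·0.759 = 7.084.
E[T] = exp(μ + σ²/2) = exp(7.084 + 0.2879) = 1590 years.

E[T] ≈ 1590 years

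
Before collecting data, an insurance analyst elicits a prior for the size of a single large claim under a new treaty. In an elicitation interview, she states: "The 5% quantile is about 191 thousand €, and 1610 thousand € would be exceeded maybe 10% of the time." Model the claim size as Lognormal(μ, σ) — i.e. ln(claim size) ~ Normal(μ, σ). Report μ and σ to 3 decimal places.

If T ~ Lognormal(μ,σ) then ln T ~ Normal(μ,σ), so the p-quantile of ln T is μ + z_p·σ.
ln(191) = 5.252 and ln(1610) = 7.384; z_{0.05} = -1.645, z_{0.9} = 1.282.
σ = (7.384 − 5.252)/(1.282 − (-1.645)) = 0.728.
μ = 5.252 − (-1.645)·0.728 = 6.450.

μ ≈ 6.450, σ ≈ 0.728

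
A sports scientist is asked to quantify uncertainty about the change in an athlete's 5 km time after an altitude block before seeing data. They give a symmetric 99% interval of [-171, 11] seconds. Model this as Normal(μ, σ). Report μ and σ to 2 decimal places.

A symmetric 99% interval runs μ ± z·σ with z = 2.576.
Half-width = 91, so σ = 91/2.576 = 35.33.
μ is the interval midpoint, -80.00.

μ = -80.00, σ = 35.33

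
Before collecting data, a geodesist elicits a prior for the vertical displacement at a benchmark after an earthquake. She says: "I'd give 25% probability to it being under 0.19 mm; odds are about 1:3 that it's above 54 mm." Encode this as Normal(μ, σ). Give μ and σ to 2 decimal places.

For Normal(μ,σ), the p-quantile is μ + z_p·σ. Here z_{0.25} = -0.6745, z_{0.75} = 0.6745.
So 0.19 = μ − 0.6745σ and 54 = μ + 0.6745σ.
Subtracting: σ = (54 − 0.19)/(0.6745 − (-0.6745)) = 39.89.
Then μ = 0.19 − (-0.6745)·39.89 = 27.10.

μ = 27.10, σ = 39.89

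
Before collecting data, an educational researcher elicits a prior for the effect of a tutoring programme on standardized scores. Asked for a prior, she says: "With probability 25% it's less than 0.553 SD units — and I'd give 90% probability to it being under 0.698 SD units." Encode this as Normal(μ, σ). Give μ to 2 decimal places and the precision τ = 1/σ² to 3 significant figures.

μ = 0.60, τ = 182

For Normal(μ,σ), the p-quantile is μ + z_p·σ. Here z_{0.25} = -0.6745, z_{0.9} = 1.282.
So 0.553 = μ − 0.6745σ and 0.698 = μ + 1.282σ.
Subtracting: σ = (0.698 − 0.553)/(1.282 − (-0.6745)) = 0.07.
Then μ = 0.553 − (-0.6745)·0.07 = 0.60.
Precision τ = 1/σ² = 1/0.07413² = 182.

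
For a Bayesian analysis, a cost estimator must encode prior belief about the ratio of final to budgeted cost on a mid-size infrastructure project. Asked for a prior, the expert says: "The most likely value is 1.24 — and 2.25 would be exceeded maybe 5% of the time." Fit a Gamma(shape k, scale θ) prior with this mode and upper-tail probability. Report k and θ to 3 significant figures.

Gamma(k,θ) with k>1 has mode (k−1)θ, so θ = 1.24/(k−1).
Need P(X < 2.25) = 0.95 with θ tied to k this way. Start at k = 2, θ = 1.24: P(X<2.25) ≈ 0.541.
Too low — raise k to concentrate. Iterating converges to k ≈ 8.85.
Then θ = 1.24/(8.85−1) ≈ 0.158.

k ≈ 8.85, θ ≈ 0.158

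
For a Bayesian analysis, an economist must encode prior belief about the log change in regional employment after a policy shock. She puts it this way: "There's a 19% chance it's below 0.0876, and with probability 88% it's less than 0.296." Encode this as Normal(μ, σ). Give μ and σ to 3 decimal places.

The p-quantile of Normal(μ,σ) is μ + z_p·σ, with z_{0.19} = -0.8779 and z_{0.88} = 1.175.
Eliminate σ: μ = (z₂·x₁ − z₁·x₂)/(z₂ − z₁) = (1.175·0.0876 − (-0.8779)·0.296)/2.053 = 0.177.
Then σ = (x₂ − x₁)/(z₂ − z₁) = (0.296 − 0.0876)/2.053 = 0.102.

μ = 0.177, σ = 0.102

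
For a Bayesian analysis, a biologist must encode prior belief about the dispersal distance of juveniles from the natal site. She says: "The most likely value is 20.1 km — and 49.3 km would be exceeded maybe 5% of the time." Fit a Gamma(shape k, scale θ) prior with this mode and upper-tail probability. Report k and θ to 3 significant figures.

k ≈ 4.38, θ ≈ 5.95

Gamma(k,θ) with k>1 has mode (k−1)θ, so θ = 20.1/(k−1).
Need P(X < 49.3) = 0.95 with θ tied to k this way. Start at k = 2, θ = 20.1: P(X<49.3) ≈ 0.703.
Too low — raise k to concentrate. Iterating converges to k ≈ 4.38.
Then θ = 20.1/(4.38−1) ≈ 5.95.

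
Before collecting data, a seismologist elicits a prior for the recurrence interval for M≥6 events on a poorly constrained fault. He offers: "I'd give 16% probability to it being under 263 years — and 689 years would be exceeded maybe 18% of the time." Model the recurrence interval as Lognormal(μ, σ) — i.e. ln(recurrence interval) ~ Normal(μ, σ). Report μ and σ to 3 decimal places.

μ ≈ 6.074, σ ≈ 0.504

If T ~ Lognormal(μ,σ) then ln T ~ Normal(μ,σ), so the p-quantile of ln T is μ + z_p·σ.
ln(263) = 5.572 and ln(689) = 6.535; z_{0.16} = -0.9945, z_{0.82} = 0.9154.
σ = (6.535 − 5.572)/(0.9154 − (-0.9945)) = 0.504.
μ = 5.572 − (-0.9945)·0.504 = 6.074.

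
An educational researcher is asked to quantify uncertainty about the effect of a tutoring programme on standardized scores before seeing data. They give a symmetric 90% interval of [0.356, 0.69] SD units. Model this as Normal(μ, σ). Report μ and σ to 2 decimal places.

A symmetric 90% interval runs μ ± z·σ with z = 1.645.
Half-width = 0.167, so σ = 0.167/1.645 = 0.10.
μ is the interval midpoint, 0.52.

μ = 0.52, σ = 0.10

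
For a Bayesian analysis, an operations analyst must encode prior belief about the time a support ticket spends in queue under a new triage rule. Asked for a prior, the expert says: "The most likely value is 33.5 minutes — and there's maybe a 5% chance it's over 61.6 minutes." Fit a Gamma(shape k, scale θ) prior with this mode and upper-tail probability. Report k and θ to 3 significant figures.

k ≈ 8.5, θ ≈ 4.46

Gamma(k,θ) with k>1 has mode (k−1)θ, so θ = 33.5/(k−1).
Need P(X < 61.6) = 0.95 with θ tied to k this way. Start at k = 2, θ = 33.5: P(X<61.6) ≈ 0.549.
Too low — raise k to concentrate. Iterating converges to k ≈ 8.5.
Then θ = 33.5/(8.5−1) ≈ 4.46.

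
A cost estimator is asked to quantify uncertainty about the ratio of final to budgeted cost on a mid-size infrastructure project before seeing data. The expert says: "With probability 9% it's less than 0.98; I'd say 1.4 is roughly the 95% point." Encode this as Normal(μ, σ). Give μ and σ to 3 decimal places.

μ = 1.169, σ = 0.141

The p-quantile of Normal(μ,σ) is μ + z_p·σ, with z_{0.09} = -1.341 and z_{0.95} = 1.645.
Eliminate σ: μ = (z₂·x₁ − z₁·x₂)/(z₂ − z₁) = (1.645·0.98 − (-1.341)·1.4)/2.986 = 1.169.
Then σ = (x₂ − x₁)/(z₂ − z₁) = (1.4 − 0.98)/2.986 = 0.141.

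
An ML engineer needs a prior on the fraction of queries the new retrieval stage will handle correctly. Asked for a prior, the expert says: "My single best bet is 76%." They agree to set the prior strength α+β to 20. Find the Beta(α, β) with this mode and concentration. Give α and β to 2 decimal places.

α = 14.68, β = 5.32

For α,β > 1 the Beta mode is (α−1)/(α+β−2). With α+β = 20, the mode is (α−1)/18.
Set (α−1)/18 = 0.76 → α = 1 + 0.76·18 = 14.68.
β = 20 − α = 5.32.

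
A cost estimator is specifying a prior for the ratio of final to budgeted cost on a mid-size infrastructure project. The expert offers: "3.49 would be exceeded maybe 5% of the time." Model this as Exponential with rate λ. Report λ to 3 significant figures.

λ ≈ 0.858

P(T > 3.49) = e^(−λ·3.49) = 0.05, so λ = −ln(0.05)/3.49 = 0.858.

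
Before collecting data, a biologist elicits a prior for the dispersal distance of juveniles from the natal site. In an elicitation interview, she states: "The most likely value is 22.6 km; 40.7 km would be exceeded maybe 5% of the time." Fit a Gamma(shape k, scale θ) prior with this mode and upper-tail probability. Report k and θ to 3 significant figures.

Gamma(k,θ) with k>1 has mode (k−1)θ, so θ = 22.6/(k−1).
Need P(X < 40.7) = 0.95 with θ tied to k this way. Start at k = 2, θ = 22.6: P(X<40.7) ≈ 0.537.
Too low — raise k to concentrate. Iterating converges to k ≈ 9.05.
Then θ = 22.6/(9.05−1) ≈ 2.81.

k ≈ 9.05, θ ≈ 2.81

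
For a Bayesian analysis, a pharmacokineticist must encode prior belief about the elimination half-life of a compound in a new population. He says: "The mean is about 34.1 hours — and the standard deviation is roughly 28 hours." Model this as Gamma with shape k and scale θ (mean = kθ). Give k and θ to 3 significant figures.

For Gamma(k, scale θ): mean = kθ, variance = kθ², so CV = 1/√k.
CV = SD/mean = 28/34.1 = 0.8211, hence k = 1/CV² = 1.48.
Then θ = mean/k = 34.1/1.48 = 23.

k ≈ 1.48, θ ≈ 23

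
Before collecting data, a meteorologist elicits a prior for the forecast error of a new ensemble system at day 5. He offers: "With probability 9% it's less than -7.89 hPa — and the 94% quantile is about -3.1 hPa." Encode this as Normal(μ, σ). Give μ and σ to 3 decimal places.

The p-quantile of Normal(μ,σ) is μ + z_p·σ, with z_{0.09} = -1.341 and z_{0.94} = 1.555.
Eliminate σ: μ = (z₂·x₁ − z₁·x₂)/(z₂ − z₁) = (1.555·-7.89 − (-1.341)·-3.1)/2.896 = -5.672.
Then σ = (x₂ − x₁)/(z₂ − z₁) = (-3.1 − -7.89)/2.896 = 1.654.

μ = -5.672, σ = 1.654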